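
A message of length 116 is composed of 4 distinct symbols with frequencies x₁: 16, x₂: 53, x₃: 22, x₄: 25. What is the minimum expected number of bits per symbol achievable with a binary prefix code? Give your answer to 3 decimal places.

Probabilities are the counts divided by 116.
Repeatedly combine the two least-probable nodes; the expected code length is the sum of the merged weights.
merge 4/29 + 11/58 → 19/58
merge 25/116 + 19/58 → 63/116
merge 53/116 + 63/116 → 1
L = 19/58 + 63/116 + 1 = 217/116 ≈ 1.871 bits/symbol.

1.871 bits/symbol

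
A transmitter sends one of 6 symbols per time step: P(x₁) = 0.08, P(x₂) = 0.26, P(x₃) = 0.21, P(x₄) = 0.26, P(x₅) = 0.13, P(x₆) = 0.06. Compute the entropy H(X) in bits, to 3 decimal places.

2.401 bits

H = −Σ pᵢ log₂ pᵢ.
−0.08·log₂(0.08) = 0.2915
−0.26·log₂(0.26) = 0.5053
−0.21·log₂(0.21) = 0.4728
−0.26·log₂(0.26) = 0.5053
−0.13·log₂(0.13) = 0.3826
−0.06·log₂(0.06) = 0.2435
Sum ≈ 2.4011 → 2.401 bits.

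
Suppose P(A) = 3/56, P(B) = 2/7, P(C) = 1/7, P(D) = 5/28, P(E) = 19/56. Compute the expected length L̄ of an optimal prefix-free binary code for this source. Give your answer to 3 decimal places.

Repeatedly combine the two least-probable nodes; the expected code length is the sum of the merged weights.
merge 3/56 + 1/7 → 11/56
merge 5/28 + 11/56 → 3/8
merge 2/7 + 19/56 → 5/8
merge 3/8 + 5/8 → 1
L = 11/56 + 3/8 + 5/8 + 1 = 123/56 ≈ 2.196 bits/symbol.

2.196 bits/symbol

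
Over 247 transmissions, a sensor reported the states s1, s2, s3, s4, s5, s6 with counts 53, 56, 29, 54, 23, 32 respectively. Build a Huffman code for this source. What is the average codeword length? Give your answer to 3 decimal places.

Probabilities are the counts divided by 247.
Repeatedly combine the two least-probable nodes; the expected code length is the sum of the merged weights.
merge 23/247 + 29/247 → 4/19
merge 32/247 + 4/19 → 84/247
merge 53/247 + 54/247 → 107/247
merge 56/247 + 84/247 → 140/247
merge 107/247 + 140/247 → 1
L = 4/19 + 84/247 + 107/247 + 140/247 + 1 = 630/247 ≈ 2.551 bits/symbol.

2.551 bits/symbol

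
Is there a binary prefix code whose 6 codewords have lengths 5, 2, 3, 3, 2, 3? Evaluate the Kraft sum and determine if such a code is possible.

With common denominator 2^5 = 32: Σ 2^(−ℓᵢ) = 1/32 + 8/32 + 4/32 + 4/32 + 8/32 + 4/32 = 29/32 = 0.90625.
Kraft's inequality requires Σ ≤ 1; here Σ = 0.90625 ≤ 1, so such a prefix code exists.

0.90625; yes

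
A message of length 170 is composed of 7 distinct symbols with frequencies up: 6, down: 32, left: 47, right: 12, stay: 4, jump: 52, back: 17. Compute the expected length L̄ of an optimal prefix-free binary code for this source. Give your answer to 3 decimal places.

2.418 bits/symbol

Probabilities are the counts divided by 170.
Repeatedly combine the two least-probable nodes; the expected code length is the sum of the merged weights.
merge 2/85 + 3/85 → 1/17
merge 1/17 + 6/85 → 11/85
merge 1/10 + 11/85 → 39/170
merge 16/85 + 39/170 → 71/170
merge 47/170 + 26/85 → 99/170
merge 71/170 + 99/170 → 1
L = 1/17 + 11/85 + 39/170 + 71/170 + 99/170 + 1 = 411/170 ≈ 2.418 bits/symbol.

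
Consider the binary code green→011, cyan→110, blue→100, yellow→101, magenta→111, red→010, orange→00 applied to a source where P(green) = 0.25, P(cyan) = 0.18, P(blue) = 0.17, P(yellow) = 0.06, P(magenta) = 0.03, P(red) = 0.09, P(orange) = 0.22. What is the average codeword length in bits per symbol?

2.78 bits/symbol

L̄ = Σ pᵢ·ℓᵢ = 0.25·3 + 0.18·3 + 0.17·3 + 0.06·3 + 0.03·3 + 0.09·3 + 0.22·2 = 2.78 bits/symbol.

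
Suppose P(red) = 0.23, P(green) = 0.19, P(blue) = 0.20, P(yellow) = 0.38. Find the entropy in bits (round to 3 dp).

1.938 bits

H = −Σ pᵢ log₂ pᵢ.
−0.23·log₂(0.23) = 0.4877
−0.19·log₂(0.19) = 0.4552
−0.20·log₂(0.20) = 0.4644
−0.38·log₂(0.38) = 0.5305
Sum ≈ 1.9377 → 1.938 bits.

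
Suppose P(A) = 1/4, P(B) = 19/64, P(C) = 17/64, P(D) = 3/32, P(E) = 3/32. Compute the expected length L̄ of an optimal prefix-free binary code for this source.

Repeatedly combine the two least-probable nodes; the expected code length is the sum of the merged weights.
merge 3/32 + 3/32 → 3/16
merge 3/16 + 1/4 → 7/16
merge 17/64 + 19/64 → 9/16
merge 7/16 + 9/16 → 1
L = 3/16 + 7/16 + 9/16 + 1 = 35/16 = 2.1875 bits/symbol.

2.1875 bits/symbol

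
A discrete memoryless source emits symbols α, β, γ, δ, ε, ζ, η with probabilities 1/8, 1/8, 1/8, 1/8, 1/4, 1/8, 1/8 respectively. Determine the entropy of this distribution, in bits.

2.75 bits

Each probability is a power of 1/2, so log₂(1/p) is an integer.
H = Σ p·log₂(1/p) = 1/8·3 + 1/8·3 + 1/8·3 + 1/8·3 + 1/4·2 + 1/8·3 + 1/8·3 = 2.75 bits.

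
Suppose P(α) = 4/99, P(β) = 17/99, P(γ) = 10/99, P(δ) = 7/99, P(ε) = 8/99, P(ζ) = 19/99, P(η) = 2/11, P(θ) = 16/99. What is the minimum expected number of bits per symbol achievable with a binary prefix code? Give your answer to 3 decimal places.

Repeatedly combine the two least-probable nodes; the expected code length is the sum of the merged weights.
merge 4/99 + 7/99 → 1/9
merge 8/99 + 10/99 → 2/11
merge 1/9 + 16/99 → 3/11
merge 17/99 + 2/11 → 35/99
merge 2/11 + 19/99 → 37/99
merge 3/11 + 35/99 → 62/99
merge 37/99 + 62/99 → 1
L = 1/9 + 2/11 + 3/11 + 35/99 + 37/99 + 62/99 + 1 = 289/99 ≈ 2.919 bits/symbol.

2.919 bits/symbol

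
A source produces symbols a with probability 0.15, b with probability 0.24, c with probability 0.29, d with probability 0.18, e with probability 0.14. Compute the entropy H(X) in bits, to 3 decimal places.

2.265 bits

H = −Σ pᵢ log₂ pᵢ.
−0.15·log₂(0.15) = 0.4105
−0.24·log₂(0.24) = 0.4941
−0.29·log₂(0.29) = 0.5179
−0.18·log₂(0.18) = 0.4453
−0.14·log₂(0.14) = 0.3971
Sum ≈ 2.2650 → 2.265 bits.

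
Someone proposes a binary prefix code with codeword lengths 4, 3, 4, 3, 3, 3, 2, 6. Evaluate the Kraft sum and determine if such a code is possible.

0.890625; yes

With common denominator 2^6 = 64: Σ 2^(−ℓᵢ) = 4/64 + 8/64 + 4/64 + 8/64 + 8/64 + 8/64 + 16/64 + 1/64 = 57/64 = 0.890625.
Kraft's inequality requires Σ ≤ 1; here Σ = 0.890625 ≤ 1, so such a prefix code exists.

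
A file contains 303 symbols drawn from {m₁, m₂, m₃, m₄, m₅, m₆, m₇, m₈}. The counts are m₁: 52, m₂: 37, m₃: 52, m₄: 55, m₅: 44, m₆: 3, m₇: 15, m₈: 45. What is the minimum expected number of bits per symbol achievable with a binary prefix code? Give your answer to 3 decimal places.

2.878 bits/symbol

Probabilities are the counts divided by 303.
Repeatedly combine the two least-probable nodes; the expected code length is the sum of the merged weights.
merge 1/101 + 5/101 → 6/101
merge 6/101 + 37/303 → 55/303
merge 44/303 + 15/101 → 89/303
merge 52/303 + 52/303 → 104/303
merge 55/303 + 55/303 → 110/303
merge 89/303 + 104/303 → 193/303
merge 110/303 + 193/303 → 1
L = 6/101 + 55/303 + 89/303 + 104/303 + 110/303 + 193/303 + 1 = 872/303 ≈ 2.878 bits/symbol.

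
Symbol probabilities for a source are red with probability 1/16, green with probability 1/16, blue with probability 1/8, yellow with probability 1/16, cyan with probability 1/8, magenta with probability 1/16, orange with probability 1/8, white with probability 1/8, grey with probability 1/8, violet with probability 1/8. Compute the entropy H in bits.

3.25 bits

Each probability is a power of 1/2, so log₂(1/p) is an integer.
H = Σ p·log₂(1/p) = 1/16·4 + 1/16·4 + 1/8·3 + 1/16·4 + 1/8·3 + 1/16·4 + 1/8·3 + 1/8·3 + 1/8·3 + 1/8·3 = 3.25 bits.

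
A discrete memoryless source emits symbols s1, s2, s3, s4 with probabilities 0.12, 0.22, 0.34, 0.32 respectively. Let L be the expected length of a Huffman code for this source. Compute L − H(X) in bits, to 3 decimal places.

0.097 bits

Entropy H = −Σ p log₂ p ≈ 1.9028 bits.
Huffman merges: 3/25+11/50→17/50; 8/25+17/50→33/50; 17/50+33/50→1. L = 2 ≈ 2.0000.
L − H = 2.0000 − 1.9028 = 0.097 bits.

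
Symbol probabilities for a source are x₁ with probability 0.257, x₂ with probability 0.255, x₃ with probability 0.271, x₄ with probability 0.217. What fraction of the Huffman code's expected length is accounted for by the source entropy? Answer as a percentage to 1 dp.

Entropy H = −Σ p log₂ p ≈ 1.9953 bits.
Huffman merges: 217/1000+51/200→59/125; 257/1000+271/1000→66/125; 59/125+66/125→1. L = 2 ≈ 2.0000.
Efficiency = H/L = 1.9953/2.0000 = 99.8%.

99.8%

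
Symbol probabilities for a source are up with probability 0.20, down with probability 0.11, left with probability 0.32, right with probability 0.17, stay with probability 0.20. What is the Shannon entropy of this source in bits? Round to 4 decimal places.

2.2397 bits

H = −Σ pᵢ log₂ pᵢ.
−0.20·log₂(0.20) = 0.4644
−0.11·log₂(0.11) = 0.3503
−0.32·log₂(0.32) = 0.5260
−0.17·log₂(0.17) = 0.4346
−0.20·log₂(0.20) = 0.4644
Sum ≈ 2.2397 → 2.2397 bits.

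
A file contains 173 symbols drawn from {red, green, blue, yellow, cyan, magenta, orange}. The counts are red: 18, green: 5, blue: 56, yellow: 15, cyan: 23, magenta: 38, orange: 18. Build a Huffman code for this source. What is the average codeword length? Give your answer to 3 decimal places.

2.572 bits/symbol

Probabilities are the counts divided by 173.
Repeatedly combine the two least-probable nodes; the expected code length is the sum of the merged weights.
merge 5/173 + 15/173 → 20/173
merge 18/173 + 18/173 → 36/173
merge 20/173 + 23/173 → 43/173
merge 36/173 + 38/173 → 74/173
merge 43/173 + 56/173 → 99/173
merge 74/173 + 99/173 → 1
L = 20/173 + 36/173 + 43/173 + 74/173 + 99/173 + 1 = 445/173 ≈ 2.572 bits/symbol.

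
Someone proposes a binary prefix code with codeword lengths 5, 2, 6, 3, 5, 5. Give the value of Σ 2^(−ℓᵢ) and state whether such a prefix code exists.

0.484375; yes

With common denominator 2^6 = 64: Σ 2^(−ℓᵢ) = 2/64 + 16/64 + 1/64 + 8/64 + 2/64 + 2/64 = 31/64 = 0.484375.
Kraft's inequality requires Σ ≤ 1; here Σ = 0.484375 ≤ 1, so such a prefix code exists.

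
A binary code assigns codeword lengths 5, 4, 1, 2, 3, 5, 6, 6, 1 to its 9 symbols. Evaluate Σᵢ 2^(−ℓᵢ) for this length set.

With common denominator 2^6 = 64: Σ 2^(−ℓᵢ) = 2/64 + 4/64 + 32/64 + 16/64 + 8/64 + 2/64 + 1/64 + 1/64 + 32/64 = 98/64 = 1.53125.

1.53125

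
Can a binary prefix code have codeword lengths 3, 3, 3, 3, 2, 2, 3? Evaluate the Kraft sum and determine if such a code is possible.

With common denominator 2^3 = 8: Σ 2^(−ℓᵢ) = 1/8 + 1/8 + 1/8 + 1/8 + 2/8 + 2/8 + 1/8 = 9/8 = 1.125.
Kraft's inequality requires Σ ≤ 1; here Σ = 1.125 > 1, so no such prefix code exists.

1.125; no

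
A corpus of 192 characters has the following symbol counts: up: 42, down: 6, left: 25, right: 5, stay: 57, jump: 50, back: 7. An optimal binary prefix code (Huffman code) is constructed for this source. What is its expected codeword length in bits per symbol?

Probabilities are the counts divided by 192.
Repeatedly combine the two least-probable nodes; the expected code length is the sum of the merged weights.
merge 5/192 + 1/32 → 11/192
merge 7/192 + 11/192 → 3/32
merge 3/32 + 25/192 → 43/192
merge 7/32 + 43/192 → 85/192
merge 25/96 + 19/64 → 107/192
merge 85/192 + 107/192 → 1
L = 11/192 + 3/32 + 43/192 + 85/192 + 107/192 + 1 = 19/8 = 2.375 bits/symbol.

2.375 bits/symbol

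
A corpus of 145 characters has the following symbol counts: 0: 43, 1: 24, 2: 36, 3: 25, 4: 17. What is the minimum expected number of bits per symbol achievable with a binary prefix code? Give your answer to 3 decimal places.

Probabilities are the counts divided by 145.
Repeatedly combine the two least-probable nodes; the expected code length is the sum of the merged weights.
merge 17/145 + 24/145 → 41/145
merge 5/29 + 36/145 → 61/145
merge 41/145 + 43/145 → 84/145
merge 61/145 + 84/145 → 1
L = 41/145 + 61/145 + 84/145 + 1 = 331/145 ≈ 2.283 bits/symbol.

2.283 bits/symbol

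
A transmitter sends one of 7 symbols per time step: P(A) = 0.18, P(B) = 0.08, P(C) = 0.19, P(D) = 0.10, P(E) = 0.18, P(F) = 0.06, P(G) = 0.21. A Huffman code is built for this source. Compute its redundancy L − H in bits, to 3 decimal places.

0.054 bits

Entropy H = −Σ p log₂ p ≈ 2.6859 bits.
Huffman merges: 3/50+2/25→7/50; 1/10+7/50→6/25; 9/50+9/50→9/25; 19/100+21/100→2/5; 6/25+9/25→3/5; 2/5+3/5→1. L = 137/50 ≈ 2.7400.
L − H = 2.7400 − 2.6859 = 0.054 bits.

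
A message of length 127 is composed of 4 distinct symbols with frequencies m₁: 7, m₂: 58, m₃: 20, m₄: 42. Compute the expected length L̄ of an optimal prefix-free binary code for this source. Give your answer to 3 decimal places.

Probabilities are the counts divided by 127.
Repeatedly combine the two least-probable nodes; the expected code length is the sum of the merged weights.
merge 7/127 + 20/127 → 27/127
merge 27/127 + 42/127 → 69/127
merge 58/127 + 69/127 → 1
L = 27/127 + 69/127 + 1 = 223/127 ≈ 1.756 bits/symbol.

1.756 bits/symbol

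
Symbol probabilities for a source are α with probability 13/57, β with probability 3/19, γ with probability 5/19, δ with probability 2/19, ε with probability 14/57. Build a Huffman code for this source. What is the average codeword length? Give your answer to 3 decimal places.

2.263 bits/symbol

Repeatedly combine the two least-probable nodes; the expected code length is the sum of the merged weights.
merge 2/19 + 3/19 → 5/19
merge 13/57 + 14/57 → 9/19
merge 5/19 + 5/19 → 10/19
merge 9/19 + 10/19 → 1
L = 5/19 + 9/19 + 10/19 + 1 = 43/19 ≈ 2.263 bits/symbol.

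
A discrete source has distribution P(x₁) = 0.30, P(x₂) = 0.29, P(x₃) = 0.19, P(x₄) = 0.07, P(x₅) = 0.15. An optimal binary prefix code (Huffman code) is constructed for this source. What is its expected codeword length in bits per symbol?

2.22 bits/symbol

Repeatedly combine the two least-probable nodes; the expected code length is the sum of the merged weights.
merge 7/100 + 3/20 → 11/50
merge 19/100 + 11/50 → 41/100
merge 29/100 + 3/10 → 59/100
merge 41/100 + 59/100 → 1
L = 11/50 + 41/100 + 59/100 + 1 = 111/50 = 2.22 bits/symbol.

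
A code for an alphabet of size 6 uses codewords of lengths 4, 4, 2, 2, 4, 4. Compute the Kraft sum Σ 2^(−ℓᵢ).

With common denominator 2^4 = 16: Σ 2^(−ℓᵢ) = 1/16 + 1/16 + 4/16 + 4/16 + 1/16 + 1/16 = 12/16 = 0.75.

0.75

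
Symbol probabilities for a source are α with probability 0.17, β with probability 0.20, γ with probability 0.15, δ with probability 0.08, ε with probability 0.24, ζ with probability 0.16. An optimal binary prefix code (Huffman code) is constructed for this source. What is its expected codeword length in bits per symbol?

Repeatedly combine the two least-probable nodes; the expected code length is the sum of the merged weights.
merge 2/25 + 3/20 → 23/100
merge 4/25 + 17/100 → 33/100
merge 1/5 + 23/100 → 43/100
merge 6/25 + 33/100 → 57/100
merge 43/100 + 57/100 → 1
L = 23/100 + 33/100 + 43/100 + 57/100 + 1 = 64/25 = 2.56 bits/symbol.

2.56 bits/symbol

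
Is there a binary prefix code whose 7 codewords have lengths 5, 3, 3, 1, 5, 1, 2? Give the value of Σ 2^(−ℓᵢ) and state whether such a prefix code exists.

With common denominator 2^5 = 32: Σ 2^(−ℓᵢ) = 1/32 + 4/32 + 4/32 + 16/32 + 1/32 + 16/32 + 8/32 = 50/32 = 1.5625.
Kraft's inequality requires Σ ≤ 1; here Σ = 1.5625 > 1, so no such prefix code exists.

1.5625; no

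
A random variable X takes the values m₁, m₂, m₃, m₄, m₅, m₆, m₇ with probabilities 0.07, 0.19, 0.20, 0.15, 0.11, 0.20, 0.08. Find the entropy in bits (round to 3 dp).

H = −Σ pᵢ log₂ pᵢ.
−0.07·log₂(0.07) = 0.2686
−0.19·log₂(0.19) = 0.4552
−0.20·log₂(0.20) = 0.4644
−0.15·log₂(0.15) = 0.4105
−0.11·log₂(0.11) = 0.3503
−0.20·log₂(0.20) = 0.4644
−0.08·log₂(0.08) = 0.2915
Sum ≈ 2.7049 → 2.705 bits.

2.705 bits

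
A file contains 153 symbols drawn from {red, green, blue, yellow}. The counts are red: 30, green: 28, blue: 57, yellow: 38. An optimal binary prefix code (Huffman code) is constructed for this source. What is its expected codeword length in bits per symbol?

2 bits/symbol

Probabilities are the counts divided by 153.
Repeatedly combine the two least-probable nodes; the expected code length is the sum of the merged weights.
merge 28/153 + 10/51 → 58/153
merge 38/153 + 19/51 → 95/153
merge 58/153 + 95/153 → 1
L = 58/153 + 95/153 + 1 = 2 bits/symbol.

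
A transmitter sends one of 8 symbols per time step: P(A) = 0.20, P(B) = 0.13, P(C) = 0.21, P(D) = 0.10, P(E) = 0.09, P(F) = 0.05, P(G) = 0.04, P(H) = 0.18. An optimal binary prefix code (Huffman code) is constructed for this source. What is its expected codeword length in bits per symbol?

2.86 bits/symbol

Repeatedly combine the two least-probable nodes; the expected code length is the sum of the merged weights.
merge 1/25 + 1/20 → 9/100
merge 9/100 + 9/100 → 9/50
merge 1/10 + 13/100 → 23/100
merge 9/50 + 9/50 → 9/25
merge 1/5 + 21/100 → 41/100
merge 23/100 + 9/25 → 59/100
merge 41/100 + 59/100 → 1
L = 9/100 + 9/50 + 23/100 + 9/25 + 41/100 + 59/100 + 1 = 143/50 = 2.86 bits/symbol.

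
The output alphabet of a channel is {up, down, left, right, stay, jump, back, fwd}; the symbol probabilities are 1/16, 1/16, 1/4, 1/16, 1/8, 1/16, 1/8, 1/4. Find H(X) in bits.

Each probability is a power of 1/2, so log₂(1/p) is an integer.
H = Σ p·log₂(1/p) = 1/16·4 + 1/16·4 + 1/4·2 + 1/16·4 + 1/8·3 + 1/16·4 + 1/8·3 + 1/4·2 = 2.75 bits.

2.75 bits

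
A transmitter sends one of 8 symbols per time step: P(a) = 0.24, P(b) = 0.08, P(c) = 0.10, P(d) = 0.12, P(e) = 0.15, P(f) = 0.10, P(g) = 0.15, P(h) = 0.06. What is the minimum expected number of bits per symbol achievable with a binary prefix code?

2.9 bits/symbol

Repeatedly combine the two least-probable nodes; the expected code length is the sum of the merged weights.
merge 3/50 + 2/25 → 7/50
merge 1/10 + 1/10 → 1/5
merge 3/25 + 7/50 → 13/50
merge 3/20 + 3/20 → 3/10
merge 1/5 + 6/25 → 11/25
merge 13/50 + 3/10 → 14/25
merge 11/25 + 14/25 → 1
L = 7/50 + 1/5 + 13/50 + 3/10 + 11/25 + 14/25 + 1 = 29/10 = 2.9 bits/symbol.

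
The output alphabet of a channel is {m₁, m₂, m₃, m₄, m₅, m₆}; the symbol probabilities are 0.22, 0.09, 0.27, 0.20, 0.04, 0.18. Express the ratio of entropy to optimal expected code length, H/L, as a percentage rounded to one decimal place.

98.3%

Entropy H = −Σ p log₂ p ≈ 2.3987 bits.
Huffman merges: 1/25+9/100→13/100; 13/100+9/50→31/100; 1/5+11/50→21/50; 27/100+31/100→29/50; 21/50+29/50→1. L = 61/25 ≈ 2.4400.
Efficiency = H/L = 2.3987/2.4400 = 98.3%.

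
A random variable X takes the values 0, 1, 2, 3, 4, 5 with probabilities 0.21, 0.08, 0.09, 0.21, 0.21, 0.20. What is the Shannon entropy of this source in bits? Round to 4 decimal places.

H = −Σ pᵢ log₂ pᵢ.
−0.21·log₂(0.21) = 0.4728
−0.08·log₂(0.08) = 0.2915
−0.09·log₂(0.09) = 0.3127
−0.21·log₂(0.21) = 0.4728
−0.21·log₂(0.21) = 0.4728
−0.20·log₂(0.20) = 0.4644
Sum ≈ 2.4870 → 2.4870 bits.

2.4870 bits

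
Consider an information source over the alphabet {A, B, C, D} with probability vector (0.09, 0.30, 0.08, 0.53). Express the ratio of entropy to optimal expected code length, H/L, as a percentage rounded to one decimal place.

Entropy H = −Σ p log₂ p ≈ 1.6107 bits.
Huffman merges: 2/25+9/100→17/100; 17/100+3/10→47/100; 47/100+53/100→1. L = 41/25 ≈ 1.6400.
Efficiency = H/L = 1.6107/1.6400 = 98.2%.

98.2%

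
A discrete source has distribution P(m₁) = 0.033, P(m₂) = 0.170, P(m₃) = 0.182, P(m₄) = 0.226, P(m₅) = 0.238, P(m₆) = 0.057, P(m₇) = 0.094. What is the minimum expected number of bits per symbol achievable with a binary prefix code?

Repeatedly combine the two least-probable nodes; the expected code length is the sum of the merged weights.
merge 33/1000 + 57/1000 → 9/100
merge 9/100 + 47/500 → 23/125
merge 17/100 + 91/500 → 44/125
merge 23/125 + 113/500 → 41/100
merge 119/500 + 44/125 → 59/100
merge 41/100 + 59/100 → 1
L = 9/100 + 23/125 + 44/125 + 41/100 + 59/100 + 1 = 1313/500 = 2.626 bits/symbol.

2.626 bits/symbol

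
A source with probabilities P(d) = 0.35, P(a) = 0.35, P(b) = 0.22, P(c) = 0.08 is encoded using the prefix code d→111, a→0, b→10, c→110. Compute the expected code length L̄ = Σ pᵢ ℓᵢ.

2.08 bits/symbol

L̄ = Σ pᵢ·ℓᵢ = 0.35·3 + 0.35·1 + 0.22·2 + 0.08·3 = 2.08 bits/symbol.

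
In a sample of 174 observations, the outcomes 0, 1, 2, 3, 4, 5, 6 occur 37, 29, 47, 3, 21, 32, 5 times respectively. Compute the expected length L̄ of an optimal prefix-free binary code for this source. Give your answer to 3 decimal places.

2.546 bits/symbol

Probabilities are the counts divided by 174.
Repeatedly combine the two least-probable nodes; the expected code length is the sum of the merged weights.
merge 1/58 + 5/174 → 4/87
merge 4/87 + 7/58 → 1/6
merge 1/6 + 1/6 → 1/3
merge 16/87 + 37/174 → 23/58
merge 47/174 + 1/3 → 35/58
merge 23/58 + 35/58 → 1
L = 4/87 + 1/6 + 1/3 + 23/58 + 35/58 + 1 = 443/174 ≈ 2.546 bits/symbol.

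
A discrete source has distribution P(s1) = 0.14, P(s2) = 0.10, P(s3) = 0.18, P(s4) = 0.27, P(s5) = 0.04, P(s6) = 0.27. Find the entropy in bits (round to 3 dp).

H = −Σ pᵢ log₂ pᵢ.
−0.14·log₂(0.14) = 0.3971
−0.10·log₂(0.10) = 0.3322
−0.18·log₂(0.18) = 0.4453
−0.27·log₂(0.27) = 0.5100
−0.04·log₂(0.04) = 0.1858
−0.27·log₂(0.27) = 0.5100
Sum ≈ 2.3804 → 2.380 bits.

2.380 bits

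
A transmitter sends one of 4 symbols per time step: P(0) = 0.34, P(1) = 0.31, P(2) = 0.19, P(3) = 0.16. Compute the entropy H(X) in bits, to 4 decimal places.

H = −Σ pᵢ log₂ pᵢ.
−0.34·log₂(0.34) = 0.5292
−0.31·log₂(0.31) = 0.5238
−0.19·log₂(0.19) = 0.4552
−0.16·log₂(0.16) = 0.4230
Sum ≈ 1.9312 → 1.9312 bits.

1.9312 bits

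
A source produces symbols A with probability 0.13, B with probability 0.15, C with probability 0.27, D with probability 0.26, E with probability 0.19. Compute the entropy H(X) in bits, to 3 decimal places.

2.264 bits

H = −Σ pᵢ log₂ pᵢ.
−0.13·log₂(0.13) = 0.3826
−0.15·log₂(0.15) = 0.4105
−0.27·log₂(0.27) = 0.5100
−0.26·log₂(0.26) = 0.5053
−0.19·log₂(0.19) = 0.4552
Sum ≈ 2.2637 → 2.264 bits.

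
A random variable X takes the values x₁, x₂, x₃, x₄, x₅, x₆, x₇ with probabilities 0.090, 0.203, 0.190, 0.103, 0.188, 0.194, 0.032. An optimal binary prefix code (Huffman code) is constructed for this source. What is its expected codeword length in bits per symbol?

2.725 bits/symbol

Repeatedly combine the two least-probable nodes; the expected code length is the sum of the merged weights.
merge 4/125 + 9/100 → 61/500
merge 103/1000 + 61/500 → 9/40
merge 47/250 + 19/100 → 189/500
merge 97/500 + 203/1000 → 397/1000
merge 9/40 + 189/500 → 603/1000
merge 397/1000 + 603/1000 → 1
L = 61/500 + 9/40 + 189/500 + 397/1000 + 603/1000 + 1 = 109/40 = 2.725 bits/symbol.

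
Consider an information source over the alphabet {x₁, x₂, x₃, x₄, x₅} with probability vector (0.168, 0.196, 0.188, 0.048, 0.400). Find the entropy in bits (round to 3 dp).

2.086 bits

H = −Σ pᵢ log₂ pᵢ.
−0.168·log₂(0.168) = 0.4323
−0.196·log₂(0.196) = 0.4608
−0.188·log₂(0.188) = 0.4533
−0.048·log₂(0.048) = 0.2103
−0.400·log₂(0.400) = 0.5288
Sum ≈ 2.0855 → 2.086 bits.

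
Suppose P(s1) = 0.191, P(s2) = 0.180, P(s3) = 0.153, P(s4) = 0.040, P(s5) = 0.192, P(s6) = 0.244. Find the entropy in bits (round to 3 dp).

H = −Σ pᵢ log₂ pᵢ.
−0.191·log₂(0.191) = 0.4562
−0.180·log₂(0.180) = 0.4453
−0.153·log₂(0.153) = 0.4144
−0.040·log₂(0.040) = 0.1858
−0.192·log₂(0.192) = 0.4571
−0.244·log₂(0.244) = 0.4966
Sum ≈ 2.4553 → 2.455 bits.

2.455 bits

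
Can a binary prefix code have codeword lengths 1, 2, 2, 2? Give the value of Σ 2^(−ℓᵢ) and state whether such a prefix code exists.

With common denominator 2^2 = 4: Σ 2^(−ℓᵢ) = 2/4 + 1/4 + 1/4 + 1/4 = 5/4 = 1.25.
Kraft's inequality requires Σ ≤ 1; here Σ = 1.25 > 1, so no such prefix code exists.

1.25; no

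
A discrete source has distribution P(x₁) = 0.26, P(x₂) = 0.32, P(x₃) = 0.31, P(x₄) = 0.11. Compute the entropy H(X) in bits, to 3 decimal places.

1.905 bits

H = −Σ pᵢ log₂ pᵢ.
−0.26·log₂(0.26) = 0.5053
−0.32·log₂(0.32) = 0.5260
−0.31·log₂(0.31) = 0.5238
−0.11·log₂(0.11) = 0.3503
Sum ≈ 1.9054 → 1.905 bits.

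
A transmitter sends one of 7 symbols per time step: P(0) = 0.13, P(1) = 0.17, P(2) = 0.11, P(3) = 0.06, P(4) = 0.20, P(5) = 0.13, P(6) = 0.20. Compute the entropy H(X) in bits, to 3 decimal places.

H = −Σ pᵢ log₂ pᵢ.
−0.13·log₂(0.13) = 0.3826
−0.17·log₂(0.17) = 0.4346
−0.11·log₂(0.11) = 0.3503
−0.06·log₂(0.06) = 0.2435
−0.20·log₂(0.20) = 0.4644
−0.13·log₂(0.13) = 0.3826
−0.20·log₂(0.20) = 0.4644
Sum ≈ 2.7225 → 2.722 bits.

2.722 bits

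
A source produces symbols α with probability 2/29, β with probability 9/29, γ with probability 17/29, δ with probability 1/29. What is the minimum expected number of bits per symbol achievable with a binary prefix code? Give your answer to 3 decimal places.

1.517 bits/symbol

Repeatedly combine the two least-probable nodes; the expected code length is the sum of the merged weights.
merge 1/29 + 2/29 → 3/29
merge 3/29 + 9/29 → 12/29
merge 12/29 + 17/29 → 1
L = 3/29 + 12/29 + 1 = 44/29 ≈ 1.517 bits/symbol.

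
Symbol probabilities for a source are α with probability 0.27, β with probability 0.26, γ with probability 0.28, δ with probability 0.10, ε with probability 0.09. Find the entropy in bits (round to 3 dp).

2.174 bits

H = −Σ pᵢ log₂ pᵢ.
−0.27·log₂(0.27) = 0.5100
−0.26·log₂(0.26) = 0.5053
−0.28·log₂(0.28) = 0.5142
−0.10·log₂(0.10) = 0.3322
−0.09·log₂(0.09) = 0.3127
Sum ≈ 2.1744 → 2.174 bits.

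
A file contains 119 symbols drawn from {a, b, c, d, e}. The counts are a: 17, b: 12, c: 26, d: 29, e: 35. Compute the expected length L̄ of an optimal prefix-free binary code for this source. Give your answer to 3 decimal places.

2.244 bits/symbol

Probabilities are the counts divided by 119.
Repeatedly combine the two least-probable nodes; the expected code length is the sum of the merged weights.
merge 12/119 + 1/7 → 29/119
merge 26/119 + 29/119 → 55/119
merge 29/119 + 5/17 → 64/119
merge 55/119 + 64/119 → 1
L = 29/119 + 55/119 + 64/119 + 1 = 267/119 ≈ 2.244 bits/symbol.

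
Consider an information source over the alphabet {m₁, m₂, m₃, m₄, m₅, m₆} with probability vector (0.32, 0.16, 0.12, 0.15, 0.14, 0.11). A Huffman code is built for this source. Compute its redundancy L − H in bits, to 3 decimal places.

0.046 bits

Entropy H = −Σ p log₂ p ≈ 2.4741 bits.
Huffman merges: 11/100+3/25→23/100; 7/50+3/20→29/100; 4/25+23/100→39/100; 29/100+8/25→61/100; 39/100+61/100→1. L = 63/25 ≈ 2.5200.
L − H = 2.5200 − 2.4741 = 0.046 bits.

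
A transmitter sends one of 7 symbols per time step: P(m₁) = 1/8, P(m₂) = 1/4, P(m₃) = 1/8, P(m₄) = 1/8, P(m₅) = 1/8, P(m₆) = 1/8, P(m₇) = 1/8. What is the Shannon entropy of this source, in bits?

Each probability is a power of 1/2, so log₂(1/p) is an integer.
H = Σ p·log₂(1/p) = 1/8·3 + 1/4·2 + 1/8·3 + 1/8·3 + 1/8·3 + 1/8·3 + 1/8·3 = 2.75 bits.

2.75 bits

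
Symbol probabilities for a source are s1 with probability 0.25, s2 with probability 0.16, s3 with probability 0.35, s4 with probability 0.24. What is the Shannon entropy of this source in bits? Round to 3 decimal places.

1.947 bits

H = −Σ pᵢ log₂ pᵢ.
−0.25·log₂(0.25) = 0.5000
−0.16·log₂(0.16) = 0.4230
−0.35·log₂(0.35) = 0.5301
−0.24·log₂(0.24) = 0.4941
Sum ≈ 1.9473 → 1.947 bits.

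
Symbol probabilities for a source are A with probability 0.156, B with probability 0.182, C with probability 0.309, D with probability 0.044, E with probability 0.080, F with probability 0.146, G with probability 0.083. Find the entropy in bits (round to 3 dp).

2.582 bits

H = −Σ pᵢ log₂ pᵢ.
−0.156·log₂(0.156) = 0.4181
−0.182·log₂(0.182) = 0.4474
−0.309·log₂(0.309) = 0.5235
−0.044·log₂(0.044) = 0.1983
−0.080·log₂(0.080) = 0.2915
−0.146·log₂(0.146) = 0.4053
−0.083·log₂(0.083) = 0.2980
Sum ≈ 2.5821 → 2.582 bits.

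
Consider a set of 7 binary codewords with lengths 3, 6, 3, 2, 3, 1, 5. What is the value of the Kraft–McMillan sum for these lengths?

With common denominator 2^6 = 64: Σ 2^(−ℓᵢ) = 8/64 + 1/64 + 8/64 + 16/64 + 8/64 + 32/64 + 2/64 = 75/64 = 1.171875.

1.171875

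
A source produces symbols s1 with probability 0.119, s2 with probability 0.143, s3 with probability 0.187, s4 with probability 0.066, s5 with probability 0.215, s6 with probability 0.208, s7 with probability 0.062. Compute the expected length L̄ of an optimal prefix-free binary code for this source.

Repeatedly combine the two least-probable nodes; the expected code length is the sum of the merged weights.
merge 31/500 + 33/500 → 16/125
merge 119/1000 + 16/125 → 247/1000
merge 143/1000 + 187/1000 → 33/100
merge 26/125 + 43/200 → 423/1000
merge 247/1000 + 33/100 → 577/1000
merge 423/1000 + 577/1000 → 1
L = 16/125 + 247/1000 + 33/100 + 423/1000 + 577/1000 + 1 = 541/200 = 2.705 bits/symbol.

2.705 bits/symbol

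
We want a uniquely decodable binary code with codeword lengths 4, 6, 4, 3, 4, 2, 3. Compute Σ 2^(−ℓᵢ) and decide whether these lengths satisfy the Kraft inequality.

With common denominator 2^6 = 64: Σ 2^(−ℓᵢ) = 4/64 + 1/64 + 4/64 + 8/64 + 4/64 + 16/64 + 8/64 = 45/64 = 0.703125.
Kraft's inequality requires Σ ≤ 1; here Σ = 0.703125 ≤ 1, so such a prefix code exists.

0.703125; yes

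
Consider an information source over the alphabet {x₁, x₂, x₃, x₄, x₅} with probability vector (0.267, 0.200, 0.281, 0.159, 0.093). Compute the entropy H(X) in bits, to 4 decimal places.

2.2281 bits

H = −Σ pᵢ log₂ pᵢ.
−0.267·log₂(0.267) = 0.5087
−0.200·log₂(0.200) = 0.4644
−0.281·log₂(0.281) = 0.5146
−0.159·log₂(0.159) = 0.4218
−0.093·log₂(0.093) = 0.3187
Sum ≈ 2.2281 → 2.2281 bits.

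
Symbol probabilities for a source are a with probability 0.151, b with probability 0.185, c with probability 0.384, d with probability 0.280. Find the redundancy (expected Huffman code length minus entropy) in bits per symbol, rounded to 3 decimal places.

Entropy H = −Σ p log₂ p ≈ 1.9067 bits.
Huffman merges: 151/1000+37/200→42/125; 7/25+42/125→77/125; 48/125+77/125→1. L = 244/125 ≈ 1.9520.
L − H = 1.9520 − 1.9067 = 0.045 bits.

0.045 bits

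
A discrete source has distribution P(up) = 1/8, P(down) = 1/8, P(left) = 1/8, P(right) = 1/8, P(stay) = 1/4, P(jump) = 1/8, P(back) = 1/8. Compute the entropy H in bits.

Each probability is a power of 1/2, so log₂(1/p) is an integer.
H = Σ p·log₂(1/p) = 1/8·3 + 1/8·3 + 1/8·3 + 1/8·3 + 1/4·2 + 1/8·3 + 1/8·3 = 2.75 bits.

2.75 bits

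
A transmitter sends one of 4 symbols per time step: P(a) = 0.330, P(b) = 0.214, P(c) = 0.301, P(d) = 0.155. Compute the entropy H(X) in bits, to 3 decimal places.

1.942 bits

H = −Σ pᵢ log₂ pᵢ.
−0.330·log₂(0.330) = 0.5278
−0.214·log₂(0.214) = 0.4760
−0.301·log₂(0.301) = 0.5214
−0.155·log₂(0.155) = 0.4169
Sum ≈ 1.9421 → 1.942 bits.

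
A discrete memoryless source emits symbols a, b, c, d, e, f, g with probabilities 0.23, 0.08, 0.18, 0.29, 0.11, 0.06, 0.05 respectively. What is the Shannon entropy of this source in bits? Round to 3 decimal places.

H = −Σ pᵢ log₂ pᵢ.
−0.23·log₂(0.23) = 0.4877
−0.08·log₂(0.08) = 0.2915
−0.18·log₂(0.18) = 0.4453
−0.29·log₂(0.29) = 0.5179
−0.11·log₂(0.11) = 0.3503
−0.06·log₂(0.06) = 0.2435
−0.05·log₂(0.05) = 0.2161
Sum ≈ 2.5523 → 2.552 bits.

2.552 bits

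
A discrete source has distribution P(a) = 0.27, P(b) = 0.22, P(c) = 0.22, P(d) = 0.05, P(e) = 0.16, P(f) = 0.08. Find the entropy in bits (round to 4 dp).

H = −Σ pᵢ log₂ pᵢ.
−0.27·log₂(0.27) = 0.5100
−0.22·log₂(0.22) = 0.4806
−0.22·log₂(0.22) = 0.4806
−0.05·log₂(0.05) = 0.2161
−0.16·log₂(0.16) = 0.4230
−0.08·log₂(0.08) = 0.2915
Sum ≈ 2.4018 → 2.4018 bits.

2.4018 bits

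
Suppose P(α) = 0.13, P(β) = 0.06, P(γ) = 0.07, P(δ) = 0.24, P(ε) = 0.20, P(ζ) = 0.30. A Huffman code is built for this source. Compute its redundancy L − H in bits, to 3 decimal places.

0.016 bits

Entropy H = −Σ p log₂ p ≈ 2.3743 bits.
Huffman merges: 3/50+7/100→13/100; 13/100+13/100→13/50; 1/5+6/25→11/25; 13/50+3/10→14/25; 11/25+14/25→1. L = 239/100 ≈ 2.3900.
L − H = 2.3900 − 2.3743 = 0.016 bits.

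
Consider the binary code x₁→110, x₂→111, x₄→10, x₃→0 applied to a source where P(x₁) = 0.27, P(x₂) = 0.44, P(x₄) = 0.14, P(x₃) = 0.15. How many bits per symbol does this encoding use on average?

2.56 bits/symbol

L̄ = Σ pᵢ·ℓᵢ = 0.27·3 + 0.44·3 + 0.14·2 + 0.15·1 = 2.56 bits/symbol.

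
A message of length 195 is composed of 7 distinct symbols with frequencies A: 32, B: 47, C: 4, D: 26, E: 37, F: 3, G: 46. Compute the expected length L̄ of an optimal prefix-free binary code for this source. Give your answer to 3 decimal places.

Probabilities are the counts divided by 195.
Repeatedly combine the two least-probable nodes; the expected code length is the sum of the merged weights.
merge 1/65 + 4/195 → 7/195
merge 7/195 + 2/15 → 11/65
merge 32/195 + 11/65 → 1/3
merge 37/195 + 46/195 → 83/195
merge 47/195 + 1/3 → 112/195
merge 83/195 + 112/195 → 1
L = 7/195 + 11/65 + 1/3 + 83/195 + 112/195 + 1 = 33/13 ≈ 2.538 bits/symbol.

2.538 bits/symbol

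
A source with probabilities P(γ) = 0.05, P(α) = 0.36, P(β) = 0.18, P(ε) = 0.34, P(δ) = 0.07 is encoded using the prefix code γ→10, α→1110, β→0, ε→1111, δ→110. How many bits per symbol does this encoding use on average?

L̄ = Σ pᵢ·ℓᵢ = 0.05·2 + 0.36·4 + 0.18·1 + 0.34·4 + 0.07·3 = 3.29 bits/symbol.

3.29 bits/symbol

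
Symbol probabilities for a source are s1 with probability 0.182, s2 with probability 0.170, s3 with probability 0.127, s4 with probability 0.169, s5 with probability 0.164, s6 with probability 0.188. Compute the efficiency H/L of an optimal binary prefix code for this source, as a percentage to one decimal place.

Entropy H = −Σ p log₂ p ≈ 2.5746 bits.
Huffman merges: 127/1000+41/250→291/1000; 169/1000+17/100→339/1000; 91/500+47/250→37/100; 291/1000+339/1000→63/100; 37/100+63/100→1. L = 263/100 ≈ 2.6300.
Efficiency = H/L = 2.5746/2.6300 = 97.9%.

97.9%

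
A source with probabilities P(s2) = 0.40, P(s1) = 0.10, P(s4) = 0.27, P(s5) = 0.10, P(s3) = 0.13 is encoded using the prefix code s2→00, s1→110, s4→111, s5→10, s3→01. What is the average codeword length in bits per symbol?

L̄ = Σ pᵢ·ℓᵢ = 0.40·2 + 0.10·3 + 0.27·3 + 0.10·2 + 0.13·2 = 2.37 bits/symbol.

2.37 bits/symbol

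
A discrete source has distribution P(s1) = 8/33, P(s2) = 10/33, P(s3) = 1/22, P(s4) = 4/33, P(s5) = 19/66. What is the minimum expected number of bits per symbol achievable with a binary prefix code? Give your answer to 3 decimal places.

Repeatedly combine the two least-probable nodes; the expected code length is the sum of the merged weights.
merge 1/22 + 4/33 → 1/6
merge 1/6 + 8/33 → 9/22
merge 19/66 + 10/33 → 13/22
merge 9/22 + 13/22 → 1
L = 1/6 + 9/22 + 13/22 + 1 = 13/6 ≈ 2.167 bits/symbol.

2.167 bits/symbol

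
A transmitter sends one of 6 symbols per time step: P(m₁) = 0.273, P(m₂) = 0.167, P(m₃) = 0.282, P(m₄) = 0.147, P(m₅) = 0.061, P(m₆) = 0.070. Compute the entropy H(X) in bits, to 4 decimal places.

2.3789 bits

H = −Σ pᵢ log₂ pᵢ.
−0.273·log₂(0.273) = 0.5113
−0.167·log₂(0.167) = 0.4312
−0.282·log₂(0.282) = 0.5150
−0.147·log₂(0.147) = 0.4066
−0.061·log₂(0.061) = 0.2461
−0.070·log₂(0.070) = 0.2686
Sum ≈ 2.3789 → 2.3789 bits.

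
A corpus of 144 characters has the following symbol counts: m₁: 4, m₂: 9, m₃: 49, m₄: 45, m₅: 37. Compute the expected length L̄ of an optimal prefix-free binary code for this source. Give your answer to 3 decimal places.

2.090 bits/symbol

Probabilities are the counts divided by 144.
Repeatedly combine the two least-probable nodes; the expected code length is the sum of the merged weights.
merge 1/36 + 1/16 → 13/144
merge 13/144 + 37/144 → 25/72
merge 5/16 + 49/144 → 47/72
merge 25/72 + 47/72 → 1
L = 13/144 + 25/72 + 47/72 + 1 = 301/144 ≈ 2.090 bits/symbol.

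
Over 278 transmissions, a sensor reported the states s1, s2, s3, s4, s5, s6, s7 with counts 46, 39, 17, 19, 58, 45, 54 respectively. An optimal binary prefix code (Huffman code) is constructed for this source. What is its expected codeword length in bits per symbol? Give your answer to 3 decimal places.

Probabilities are the counts divided by 278.
Repeatedly combine the two least-probable nodes; the expected code length is the sum of the merged weights.
merge 17/278 + 19/278 → 18/139
merge 18/139 + 39/278 → 75/278
merge 45/278 + 23/139 → 91/278
merge 27/139 + 29/139 → 56/139
merge 75/278 + 91/278 → 83/139
merge 56/139 + 83/139 → 1
L = 18/139 + 75/278 + 91/278 + 56/139 + 83/139 + 1 = 379/139 ≈ 2.727 bits/symbol.

2.727 bits/symbol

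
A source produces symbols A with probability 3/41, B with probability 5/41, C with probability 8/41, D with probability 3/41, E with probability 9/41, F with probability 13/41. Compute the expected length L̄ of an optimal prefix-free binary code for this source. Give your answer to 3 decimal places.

Repeatedly combine the two least-probable nodes; the expected code length is the sum of the merged weights.
merge 3/41 + 3/41 → 6/41
merge 5/41 + 6/41 → 11/41
merge 8/41 + 9/41 → 17/41
merge 11/41 + 13/41 → 24/41
merge 17/41 + 24/41 → 1
L = 6/41 + 11/41 + 17/41 + 24/41 + 1 = 99/41 ≈ 2.415 bits/symbol.

2.415 bits/symbol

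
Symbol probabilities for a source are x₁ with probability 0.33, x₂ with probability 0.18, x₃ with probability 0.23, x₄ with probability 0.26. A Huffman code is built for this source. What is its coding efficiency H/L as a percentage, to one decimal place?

Entropy H = −Σ p log₂ p ≈ 1.9661 bits.
Huffman merges: 9/50+23/100→41/100; 13/50+33/100→59/100; 41/100+59/100→1. L = 2 ≈ 2.0000.
Efficiency = H/L = 1.9661/2.0000 = 98.3%.

98.3%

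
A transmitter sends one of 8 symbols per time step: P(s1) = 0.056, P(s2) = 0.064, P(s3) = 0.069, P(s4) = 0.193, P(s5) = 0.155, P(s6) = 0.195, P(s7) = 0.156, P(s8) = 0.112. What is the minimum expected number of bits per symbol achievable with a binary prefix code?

Repeatedly combine the two least-probable nodes; the expected code length is the sum of the merged weights.
merge 7/125 + 8/125 → 3/25
merge 69/1000 + 14/125 → 181/1000
merge 3/25 + 31/200 → 11/40
merge 39/250 + 181/1000 → 337/1000
merge 193/1000 + 39/200 → 97/250
merge 11/40 + 337/1000 → 153/250
merge 97/250 + 153/250 → 1
L = 3/25 + 181/1000 + 11/40 + 337/1000 + 97/250 + 153/250 + 1 = 2913/1000 = 2.913 bits/symbol.

2.913 bits/symbol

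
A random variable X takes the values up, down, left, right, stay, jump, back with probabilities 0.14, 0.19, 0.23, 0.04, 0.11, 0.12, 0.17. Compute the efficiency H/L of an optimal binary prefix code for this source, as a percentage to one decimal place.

Entropy H = −Σ p log₂ p ≈ 2.6777 bits.
Huffman merges: 1/25+11/100→3/20; 3/25+7/50→13/50; 3/20+17/100→8/25; 19/100+23/100→21/50; 13/50+8/25→29/50; 21/50+29/50→1. L = 273/100 ≈ 2.7300.
Efficiency = H/L = 2.6777/2.7300 = 98.1%.

98.1%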